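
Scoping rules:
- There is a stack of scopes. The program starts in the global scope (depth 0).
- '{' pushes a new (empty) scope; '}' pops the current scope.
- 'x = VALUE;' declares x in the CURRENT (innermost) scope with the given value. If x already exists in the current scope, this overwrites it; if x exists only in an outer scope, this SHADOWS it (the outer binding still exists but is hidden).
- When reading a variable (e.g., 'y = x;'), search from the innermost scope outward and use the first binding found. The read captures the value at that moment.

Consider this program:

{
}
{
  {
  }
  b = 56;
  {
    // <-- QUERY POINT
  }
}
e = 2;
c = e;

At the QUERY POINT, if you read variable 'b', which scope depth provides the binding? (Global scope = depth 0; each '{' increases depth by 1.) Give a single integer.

Step 1: enter scope (depth=1)
Step 2: exit scope (depth=0)
Step 3: enter scope (depth=1)
Step 4: enter scope (depth=2)
Step 5: exit scope (depth=1)
Step 6: declare b=56 at depth 1
Step 7: enter scope (depth=2)
Visible at query point: b=56

Answer: 1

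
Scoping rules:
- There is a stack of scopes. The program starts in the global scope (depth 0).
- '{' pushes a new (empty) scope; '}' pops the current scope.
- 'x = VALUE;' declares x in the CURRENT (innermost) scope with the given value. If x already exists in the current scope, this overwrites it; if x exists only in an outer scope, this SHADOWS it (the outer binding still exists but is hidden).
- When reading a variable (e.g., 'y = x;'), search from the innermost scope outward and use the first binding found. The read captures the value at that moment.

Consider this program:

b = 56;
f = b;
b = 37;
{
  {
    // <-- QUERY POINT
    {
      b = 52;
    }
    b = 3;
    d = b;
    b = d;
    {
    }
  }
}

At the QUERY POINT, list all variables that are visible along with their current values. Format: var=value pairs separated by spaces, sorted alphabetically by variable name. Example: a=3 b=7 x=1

Answer: b=37 f=56

Derivation:
Step 1: declare b=56 at depth 0
Step 2: declare f=(read b)=56 at depth 0
Step 3: declare b=37 at depth 0
Step 4: enter scope (depth=1)
Step 5: enter scope (depth=2)
Visible at query point: b=37 f=56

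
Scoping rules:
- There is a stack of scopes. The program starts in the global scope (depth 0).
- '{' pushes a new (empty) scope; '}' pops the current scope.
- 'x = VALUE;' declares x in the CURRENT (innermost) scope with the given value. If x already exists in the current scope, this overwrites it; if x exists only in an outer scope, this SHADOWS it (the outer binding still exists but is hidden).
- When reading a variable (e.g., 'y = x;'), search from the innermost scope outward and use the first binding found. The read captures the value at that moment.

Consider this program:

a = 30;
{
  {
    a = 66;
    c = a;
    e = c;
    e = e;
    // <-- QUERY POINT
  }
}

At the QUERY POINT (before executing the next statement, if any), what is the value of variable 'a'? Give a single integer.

Answer: 66

Derivation:
Step 1: declare a=30 at depth 0
Step 2: enter scope (depth=1)
Step 3: enter scope (depth=2)
Step 4: declare a=66 at depth 2
Step 5: declare c=(read a)=66 at depth 2
Step 6: declare e=(read c)=66 at depth 2
Step 7: declare e=(read e)=66 at depth 2
Visible at query point: a=66 c=66 e=66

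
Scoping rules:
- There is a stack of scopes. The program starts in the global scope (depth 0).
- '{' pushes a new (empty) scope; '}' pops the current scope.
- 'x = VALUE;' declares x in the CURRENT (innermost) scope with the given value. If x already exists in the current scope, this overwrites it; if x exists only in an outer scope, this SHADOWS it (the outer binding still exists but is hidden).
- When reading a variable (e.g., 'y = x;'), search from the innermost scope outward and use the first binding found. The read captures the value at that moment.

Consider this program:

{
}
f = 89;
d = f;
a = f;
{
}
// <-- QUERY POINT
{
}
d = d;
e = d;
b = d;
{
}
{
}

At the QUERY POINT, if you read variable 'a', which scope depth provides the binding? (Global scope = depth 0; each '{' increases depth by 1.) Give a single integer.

Answer: 0

Derivation:
Step 1: enter scope (depth=1)
Step 2: exit scope (depth=0)
Step 3: declare f=89 at depth 0
Step 4: declare d=(read f)=89 at depth 0
Step 5: declare a=(read f)=89 at depth 0
Step 6: enter scope (depth=1)
Step 7: exit scope (depth=0)
Visible at query point: a=89 d=89 f=89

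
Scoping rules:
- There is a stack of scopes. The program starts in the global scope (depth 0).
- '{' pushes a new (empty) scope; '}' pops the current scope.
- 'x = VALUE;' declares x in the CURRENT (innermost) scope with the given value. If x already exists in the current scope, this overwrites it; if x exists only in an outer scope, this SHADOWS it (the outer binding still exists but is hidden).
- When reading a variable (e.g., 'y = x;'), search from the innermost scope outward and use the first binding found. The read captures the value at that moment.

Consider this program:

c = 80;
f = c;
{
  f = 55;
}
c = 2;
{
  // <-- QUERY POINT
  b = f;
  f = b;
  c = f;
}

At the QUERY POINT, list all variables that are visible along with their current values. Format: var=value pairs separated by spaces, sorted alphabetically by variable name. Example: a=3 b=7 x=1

Answer: c=2 f=80

Derivation:
Step 1: declare c=80 at depth 0
Step 2: declare f=(read c)=80 at depth 0
Step 3: enter scope (depth=1)
Step 4: declare f=55 at depth 1
Step 5: exit scope (depth=0)
Step 6: declare c=2 at depth 0
Step 7: enter scope (depth=1)
Visible at query point: c=2 f=80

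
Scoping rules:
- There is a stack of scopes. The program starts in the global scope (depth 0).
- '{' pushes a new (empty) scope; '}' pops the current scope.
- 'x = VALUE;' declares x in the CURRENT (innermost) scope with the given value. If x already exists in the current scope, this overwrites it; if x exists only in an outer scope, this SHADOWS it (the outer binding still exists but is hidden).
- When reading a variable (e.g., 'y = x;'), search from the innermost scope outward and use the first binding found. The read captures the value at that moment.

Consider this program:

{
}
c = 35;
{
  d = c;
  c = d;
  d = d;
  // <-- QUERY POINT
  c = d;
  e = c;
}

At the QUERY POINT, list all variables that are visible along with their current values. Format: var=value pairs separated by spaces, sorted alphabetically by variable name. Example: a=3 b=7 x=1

Step 1: enter scope (depth=1)
Step 2: exit scope (depth=0)
Step 3: declare c=35 at depth 0
Step 4: enter scope (depth=1)
Step 5: declare d=(read c)=35 at depth 1
Step 6: declare c=(read d)=35 at depth 1
Step 7: declare d=(read d)=35 at depth 1
Visible at query point: c=35 d=35

Answer: c=35 d=35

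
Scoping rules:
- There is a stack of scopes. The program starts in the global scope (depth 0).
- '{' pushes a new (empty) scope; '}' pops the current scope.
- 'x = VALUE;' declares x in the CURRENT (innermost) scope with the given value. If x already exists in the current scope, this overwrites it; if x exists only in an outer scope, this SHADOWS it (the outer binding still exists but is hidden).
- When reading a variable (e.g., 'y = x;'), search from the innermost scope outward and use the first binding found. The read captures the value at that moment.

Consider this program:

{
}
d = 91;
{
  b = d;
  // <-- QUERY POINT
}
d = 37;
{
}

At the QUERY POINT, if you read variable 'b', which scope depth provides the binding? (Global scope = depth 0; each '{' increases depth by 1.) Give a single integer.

Step 1: enter scope (depth=1)
Step 2: exit scope (depth=0)
Step 3: declare d=91 at depth 0
Step 4: enter scope (depth=1)
Step 5: declare b=(read d)=91 at depth 1
Visible at query point: b=91 d=91

Answer: 1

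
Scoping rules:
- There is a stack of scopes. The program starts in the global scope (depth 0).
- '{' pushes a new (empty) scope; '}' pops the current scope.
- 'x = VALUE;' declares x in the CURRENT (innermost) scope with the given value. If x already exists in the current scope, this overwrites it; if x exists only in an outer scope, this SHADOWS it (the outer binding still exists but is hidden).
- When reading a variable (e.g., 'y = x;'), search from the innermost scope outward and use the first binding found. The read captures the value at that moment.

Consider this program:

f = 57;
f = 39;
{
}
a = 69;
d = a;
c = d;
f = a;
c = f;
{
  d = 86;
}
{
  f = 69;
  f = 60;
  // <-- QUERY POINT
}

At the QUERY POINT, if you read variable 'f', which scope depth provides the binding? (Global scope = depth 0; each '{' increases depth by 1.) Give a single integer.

Step 1: declare f=57 at depth 0
Step 2: declare f=39 at depth 0
Step 3: enter scope (depth=1)
Step 4: exit scope (depth=0)
Step 5: declare a=69 at depth 0
Step 6: declare d=(read a)=69 at depth 0
Step 7: declare c=(read d)=69 at depth 0
Step 8: declare f=(read a)=69 at depth 0
Step 9: declare c=(read f)=69 at depth 0
Step 10: enter scope (depth=1)
Step 11: declare d=86 at depth 1
Step 12: exit scope (depth=0)
Step 13: enter scope (depth=1)
Step 14: declare f=69 at depth 1
Step 15: declare f=60 at depth 1
Visible at query point: a=69 c=69 d=69 f=60

Answer: 1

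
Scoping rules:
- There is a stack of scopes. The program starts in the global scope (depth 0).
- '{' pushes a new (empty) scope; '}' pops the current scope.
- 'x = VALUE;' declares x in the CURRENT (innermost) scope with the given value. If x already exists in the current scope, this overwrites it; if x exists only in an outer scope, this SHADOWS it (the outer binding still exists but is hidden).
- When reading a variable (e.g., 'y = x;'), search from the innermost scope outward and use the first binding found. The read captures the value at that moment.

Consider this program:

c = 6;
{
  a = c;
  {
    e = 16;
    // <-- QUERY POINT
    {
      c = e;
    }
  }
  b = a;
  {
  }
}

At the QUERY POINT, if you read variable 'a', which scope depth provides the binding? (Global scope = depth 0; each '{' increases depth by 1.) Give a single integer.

Answer: 1

Derivation:
Step 1: declare c=6 at depth 0
Step 2: enter scope (depth=1)
Step 3: declare a=(read c)=6 at depth 1
Step 4: enter scope (depth=2)
Step 5: declare e=16 at depth 2
Visible at query point: a=6 c=6 e=16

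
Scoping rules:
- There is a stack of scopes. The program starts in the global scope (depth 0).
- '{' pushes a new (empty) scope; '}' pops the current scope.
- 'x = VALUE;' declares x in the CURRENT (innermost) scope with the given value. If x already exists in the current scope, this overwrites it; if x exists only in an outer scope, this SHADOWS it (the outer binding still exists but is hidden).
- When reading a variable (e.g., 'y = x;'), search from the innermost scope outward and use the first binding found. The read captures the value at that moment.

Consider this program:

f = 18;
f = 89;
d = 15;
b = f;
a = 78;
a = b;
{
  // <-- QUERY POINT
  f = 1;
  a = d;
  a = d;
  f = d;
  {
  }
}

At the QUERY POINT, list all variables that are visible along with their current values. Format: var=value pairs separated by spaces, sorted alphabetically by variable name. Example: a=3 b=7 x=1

Step 1: declare f=18 at depth 0
Step 2: declare f=89 at depth 0
Step 3: declare d=15 at depth 0
Step 4: declare b=(read f)=89 at depth 0
Step 5: declare a=78 at depth 0
Step 6: declare a=(read b)=89 at depth 0
Step 7: enter scope (depth=1)
Visible at query point: a=89 b=89 d=15 f=89

Answer: a=89 b=89 d=15 f=89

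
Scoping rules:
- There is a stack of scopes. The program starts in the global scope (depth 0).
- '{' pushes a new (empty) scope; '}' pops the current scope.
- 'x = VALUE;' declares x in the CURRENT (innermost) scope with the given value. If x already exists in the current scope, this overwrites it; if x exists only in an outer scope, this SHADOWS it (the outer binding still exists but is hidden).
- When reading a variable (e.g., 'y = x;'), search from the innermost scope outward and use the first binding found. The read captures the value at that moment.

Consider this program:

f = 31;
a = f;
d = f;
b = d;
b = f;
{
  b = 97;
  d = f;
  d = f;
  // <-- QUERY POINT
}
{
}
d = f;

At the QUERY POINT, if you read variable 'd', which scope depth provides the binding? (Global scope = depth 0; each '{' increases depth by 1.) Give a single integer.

Answer: 1

Derivation:
Step 1: declare f=31 at depth 0
Step 2: declare a=(read f)=31 at depth 0
Step 3: declare d=(read f)=31 at depth 0
Step 4: declare b=(read d)=31 at depth 0
Step 5: declare b=(read f)=31 at depth 0
Step 6: enter scope (depth=1)
Step 7: declare b=97 at depth 1
Step 8: declare d=(read f)=31 at depth 1
Step 9: declare d=(read f)=31 at depth 1
Visible at query point: a=31 b=97 d=31 f=31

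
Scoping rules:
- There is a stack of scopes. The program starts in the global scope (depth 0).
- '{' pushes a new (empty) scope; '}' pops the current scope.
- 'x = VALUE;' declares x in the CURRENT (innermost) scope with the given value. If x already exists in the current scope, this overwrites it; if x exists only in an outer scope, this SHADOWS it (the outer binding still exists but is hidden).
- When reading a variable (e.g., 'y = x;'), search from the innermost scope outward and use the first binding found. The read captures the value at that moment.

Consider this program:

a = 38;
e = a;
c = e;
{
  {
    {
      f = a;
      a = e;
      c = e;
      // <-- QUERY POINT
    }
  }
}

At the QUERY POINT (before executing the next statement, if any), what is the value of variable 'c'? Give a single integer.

Answer: 38

Derivation:
Step 1: declare a=38 at depth 0
Step 2: declare e=(read a)=38 at depth 0
Step 3: declare c=(read e)=38 at depth 0
Step 4: enter scope (depth=1)
Step 5: enter scope (depth=2)
Step 6: enter scope (depth=3)
Step 7: declare f=(read a)=38 at depth 3
Step 8: declare a=(read e)=38 at depth 3
Step 9: declare c=(read e)=38 at depth 3
Visible at query point: a=38 c=38 e=38 f=38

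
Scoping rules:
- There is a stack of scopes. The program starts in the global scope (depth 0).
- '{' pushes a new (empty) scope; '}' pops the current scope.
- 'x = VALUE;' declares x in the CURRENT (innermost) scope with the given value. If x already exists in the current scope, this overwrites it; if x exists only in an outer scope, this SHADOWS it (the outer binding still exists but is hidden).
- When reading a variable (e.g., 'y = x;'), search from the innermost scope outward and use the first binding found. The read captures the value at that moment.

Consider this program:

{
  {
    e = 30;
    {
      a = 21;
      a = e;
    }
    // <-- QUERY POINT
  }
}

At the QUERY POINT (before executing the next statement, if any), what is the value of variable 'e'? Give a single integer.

Answer: 30

Derivation:
Step 1: enter scope (depth=1)
Step 2: enter scope (depth=2)
Step 3: declare e=30 at depth 2
Step 4: enter scope (depth=3)
Step 5: declare a=21 at depth 3
Step 6: declare a=(read e)=30 at depth 3
Step 7: exit scope (depth=2)
Visible at query point: e=30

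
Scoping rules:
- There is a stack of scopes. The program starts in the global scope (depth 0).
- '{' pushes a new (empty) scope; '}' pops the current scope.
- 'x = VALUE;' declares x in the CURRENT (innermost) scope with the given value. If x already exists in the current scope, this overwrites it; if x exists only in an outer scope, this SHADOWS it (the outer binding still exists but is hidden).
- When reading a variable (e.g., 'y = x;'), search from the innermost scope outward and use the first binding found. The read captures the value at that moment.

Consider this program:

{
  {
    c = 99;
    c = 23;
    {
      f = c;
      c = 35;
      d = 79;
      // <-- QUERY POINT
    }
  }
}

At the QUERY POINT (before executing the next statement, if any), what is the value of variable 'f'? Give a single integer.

Step 1: enter scope (depth=1)
Step 2: enter scope (depth=2)
Step 3: declare c=99 at depth 2
Step 4: declare c=23 at depth 2
Step 5: enter scope (depth=3)
Step 6: declare f=(read c)=23 at depth 3
Step 7: declare c=35 at depth 3
Step 8: declare d=79 at depth 3
Visible at query point: c=35 d=79 f=23

Answer: 23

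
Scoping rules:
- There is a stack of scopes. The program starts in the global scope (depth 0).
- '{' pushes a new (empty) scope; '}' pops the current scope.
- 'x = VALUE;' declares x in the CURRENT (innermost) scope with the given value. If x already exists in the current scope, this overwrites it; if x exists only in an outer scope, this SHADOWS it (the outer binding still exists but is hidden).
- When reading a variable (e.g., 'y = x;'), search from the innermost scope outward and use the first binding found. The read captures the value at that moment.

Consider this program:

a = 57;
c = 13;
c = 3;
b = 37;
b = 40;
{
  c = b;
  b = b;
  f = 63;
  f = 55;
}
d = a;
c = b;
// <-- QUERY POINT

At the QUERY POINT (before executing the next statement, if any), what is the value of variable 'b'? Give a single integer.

Step 1: declare a=57 at depth 0
Step 2: declare c=13 at depth 0
Step 3: declare c=3 at depth 0
Step 4: declare b=37 at depth 0
Step 5: declare b=40 at depth 0
Step 6: enter scope (depth=1)
Step 7: declare c=(read b)=40 at depth 1
Step 8: declare b=(read b)=40 at depth 1
Step 9: declare f=63 at depth 1
Step 10: declare f=55 at depth 1
Step 11: exit scope (depth=0)
Step 12: declare d=(read a)=57 at depth 0
Step 13: declare c=(read b)=40 at depth 0
Visible at query point: a=57 b=40 c=40 d=57

Answer: 40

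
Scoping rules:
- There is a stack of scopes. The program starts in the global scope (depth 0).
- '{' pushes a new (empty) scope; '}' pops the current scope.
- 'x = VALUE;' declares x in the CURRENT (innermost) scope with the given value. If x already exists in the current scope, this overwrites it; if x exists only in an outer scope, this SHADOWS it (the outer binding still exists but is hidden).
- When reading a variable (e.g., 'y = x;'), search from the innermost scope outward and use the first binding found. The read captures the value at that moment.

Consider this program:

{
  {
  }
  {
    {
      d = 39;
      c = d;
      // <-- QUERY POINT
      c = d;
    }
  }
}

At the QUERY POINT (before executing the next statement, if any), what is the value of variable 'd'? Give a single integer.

Step 1: enter scope (depth=1)
Step 2: enter scope (depth=2)
Step 3: exit scope (depth=1)
Step 4: enter scope (depth=2)
Step 5: enter scope (depth=3)
Step 6: declare d=39 at depth 3
Step 7: declare c=(read d)=39 at depth 3
Visible at query point: c=39 d=39

Answer: 39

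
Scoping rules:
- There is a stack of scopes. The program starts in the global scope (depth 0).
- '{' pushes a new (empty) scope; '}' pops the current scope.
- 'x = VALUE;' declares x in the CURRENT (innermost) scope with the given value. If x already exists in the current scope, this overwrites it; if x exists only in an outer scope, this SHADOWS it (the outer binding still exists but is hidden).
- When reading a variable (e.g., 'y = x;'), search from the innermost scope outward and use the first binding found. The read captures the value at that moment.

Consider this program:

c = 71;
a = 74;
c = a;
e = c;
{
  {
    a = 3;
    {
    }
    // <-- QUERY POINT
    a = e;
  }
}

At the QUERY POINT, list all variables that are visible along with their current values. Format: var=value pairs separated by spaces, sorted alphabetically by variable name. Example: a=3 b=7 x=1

Step 1: declare c=71 at depth 0
Step 2: declare a=74 at depth 0
Step 3: declare c=(read a)=74 at depth 0
Step 4: declare e=(read c)=74 at depth 0
Step 5: enter scope (depth=1)
Step 6: enter scope (depth=2)
Step 7: declare a=3 at depth 2
Step 8: enter scope (depth=3)
Step 9: exit scope (depth=2)
Visible at query point: a=3 c=74 e=74

Answer: a=3 c=74 e=74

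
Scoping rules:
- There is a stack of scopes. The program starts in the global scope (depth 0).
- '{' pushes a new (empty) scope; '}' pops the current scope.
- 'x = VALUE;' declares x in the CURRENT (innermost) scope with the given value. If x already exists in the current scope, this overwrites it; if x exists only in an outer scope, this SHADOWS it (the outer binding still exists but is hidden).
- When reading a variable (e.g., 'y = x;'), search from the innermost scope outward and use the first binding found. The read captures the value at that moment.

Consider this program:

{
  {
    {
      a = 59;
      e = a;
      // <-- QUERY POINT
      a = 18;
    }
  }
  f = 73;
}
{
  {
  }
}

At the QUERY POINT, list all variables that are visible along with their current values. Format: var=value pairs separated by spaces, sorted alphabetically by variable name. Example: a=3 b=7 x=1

Step 1: enter scope (depth=1)
Step 2: enter scope (depth=2)
Step 3: enter scope (depth=3)
Step 4: declare a=59 at depth 3
Step 5: declare e=(read a)=59 at depth 3
Visible at query point: a=59 e=59

Answer: a=59 e=59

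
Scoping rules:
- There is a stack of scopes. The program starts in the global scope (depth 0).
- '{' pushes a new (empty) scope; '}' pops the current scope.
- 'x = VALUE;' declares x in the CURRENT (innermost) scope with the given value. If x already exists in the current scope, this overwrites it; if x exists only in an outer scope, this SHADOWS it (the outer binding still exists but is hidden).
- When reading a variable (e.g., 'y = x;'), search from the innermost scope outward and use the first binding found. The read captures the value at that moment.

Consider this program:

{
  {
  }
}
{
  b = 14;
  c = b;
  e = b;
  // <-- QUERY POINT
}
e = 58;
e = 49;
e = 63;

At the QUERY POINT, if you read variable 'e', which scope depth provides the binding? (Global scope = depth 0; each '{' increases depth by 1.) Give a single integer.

Answer: 1

Derivation:
Step 1: enter scope (depth=1)
Step 2: enter scope (depth=2)
Step 3: exit scope (depth=1)
Step 4: exit scope (depth=0)
Step 5: enter scope (depth=1)
Step 6: declare b=14 at depth 1
Step 7: declare c=(read b)=14 at depth 1
Step 8: declare e=(read b)=14 at depth 1
Visible at query point: b=14 c=14 e=14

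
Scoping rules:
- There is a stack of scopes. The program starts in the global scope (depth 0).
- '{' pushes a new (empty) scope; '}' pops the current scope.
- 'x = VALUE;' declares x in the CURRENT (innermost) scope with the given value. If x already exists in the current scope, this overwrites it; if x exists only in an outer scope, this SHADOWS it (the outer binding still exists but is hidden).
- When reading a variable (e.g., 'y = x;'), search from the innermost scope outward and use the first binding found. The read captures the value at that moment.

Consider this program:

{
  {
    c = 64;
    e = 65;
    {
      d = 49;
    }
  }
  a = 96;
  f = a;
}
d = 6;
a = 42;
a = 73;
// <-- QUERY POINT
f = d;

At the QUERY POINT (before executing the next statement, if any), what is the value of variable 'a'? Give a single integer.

Answer: 73

Derivation:
Step 1: enter scope (depth=1)
Step 2: enter scope (depth=2)
Step 3: declare c=64 at depth 2
Step 4: declare e=65 at depth 2
Step 5: enter scope (depth=3)
Step 6: declare d=49 at depth 3
Step 7: exit scope (depth=2)
Step 8: exit scope (depth=1)
Step 9: declare a=96 at depth 1
Step 10: declare f=(read a)=96 at depth 1
Step 11: exit scope (depth=0)
Step 12: declare d=6 at depth 0
Step 13: declare a=42 at depth 0
Step 14: declare a=73 at depth 0
Visible at query point: a=73 d=6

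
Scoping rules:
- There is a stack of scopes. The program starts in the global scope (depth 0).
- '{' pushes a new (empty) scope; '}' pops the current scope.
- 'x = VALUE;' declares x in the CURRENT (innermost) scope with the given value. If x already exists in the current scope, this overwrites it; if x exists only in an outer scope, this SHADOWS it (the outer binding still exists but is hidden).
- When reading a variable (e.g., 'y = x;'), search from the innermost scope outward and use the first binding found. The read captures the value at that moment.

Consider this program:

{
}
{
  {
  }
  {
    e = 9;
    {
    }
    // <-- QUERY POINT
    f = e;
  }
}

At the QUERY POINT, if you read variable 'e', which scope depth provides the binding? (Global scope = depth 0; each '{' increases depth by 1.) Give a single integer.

Answer: 2

Derivation:
Step 1: enter scope (depth=1)
Step 2: exit scope (depth=0)
Step 3: enter scope (depth=1)
Step 4: enter scope (depth=2)
Step 5: exit scope (depth=1)
Step 6: enter scope (depth=2)
Step 7: declare e=9 at depth 2
Step 8: enter scope (depth=3)
Step 9: exit scope (depth=2)
Visible at query point: e=9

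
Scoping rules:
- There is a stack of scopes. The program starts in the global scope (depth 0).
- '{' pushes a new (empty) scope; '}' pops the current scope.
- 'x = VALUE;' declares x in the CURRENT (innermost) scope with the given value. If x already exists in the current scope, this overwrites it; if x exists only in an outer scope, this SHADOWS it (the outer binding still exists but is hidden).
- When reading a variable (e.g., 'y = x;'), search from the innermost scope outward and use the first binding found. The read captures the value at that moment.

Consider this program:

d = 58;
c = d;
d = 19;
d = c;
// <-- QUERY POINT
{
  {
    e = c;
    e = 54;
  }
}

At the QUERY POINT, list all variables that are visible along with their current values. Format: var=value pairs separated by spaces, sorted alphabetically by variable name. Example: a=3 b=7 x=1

Step 1: declare d=58 at depth 0
Step 2: declare c=(read d)=58 at depth 0
Step 3: declare d=19 at depth 0
Step 4: declare d=(read c)=58 at depth 0
Visible at query point: c=58 d=58

Answer: c=58 d=58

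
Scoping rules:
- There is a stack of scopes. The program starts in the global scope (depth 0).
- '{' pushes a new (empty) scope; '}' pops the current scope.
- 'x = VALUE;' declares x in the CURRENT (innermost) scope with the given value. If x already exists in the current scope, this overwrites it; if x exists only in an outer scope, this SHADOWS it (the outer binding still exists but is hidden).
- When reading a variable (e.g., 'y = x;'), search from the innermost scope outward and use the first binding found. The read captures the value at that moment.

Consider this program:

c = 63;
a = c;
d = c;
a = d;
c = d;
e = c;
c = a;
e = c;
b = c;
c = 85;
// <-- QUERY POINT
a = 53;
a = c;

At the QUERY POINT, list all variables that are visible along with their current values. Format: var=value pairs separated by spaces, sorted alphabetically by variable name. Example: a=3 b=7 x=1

Answer: a=63 b=63 c=85 d=63 e=63

Derivation:
Step 1: declare c=63 at depth 0
Step 2: declare a=(read c)=63 at depth 0
Step 3: declare d=(read c)=63 at depth 0
Step 4: declare a=(read d)=63 at depth 0
Step 5: declare c=(read d)=63 at depth 0
Step 6: declare e=(read c)=63 at depth 0
Step 7: declare c=(read a)=63 at depth 0
Step 8: declare e=(read c)=63 at depth 0
Step 9: declare b=(read c)=63 at depth 0
Step 10: declare c=85 at depth 0
Visible at query point: a=63 b=63 c=85 d=63 e=63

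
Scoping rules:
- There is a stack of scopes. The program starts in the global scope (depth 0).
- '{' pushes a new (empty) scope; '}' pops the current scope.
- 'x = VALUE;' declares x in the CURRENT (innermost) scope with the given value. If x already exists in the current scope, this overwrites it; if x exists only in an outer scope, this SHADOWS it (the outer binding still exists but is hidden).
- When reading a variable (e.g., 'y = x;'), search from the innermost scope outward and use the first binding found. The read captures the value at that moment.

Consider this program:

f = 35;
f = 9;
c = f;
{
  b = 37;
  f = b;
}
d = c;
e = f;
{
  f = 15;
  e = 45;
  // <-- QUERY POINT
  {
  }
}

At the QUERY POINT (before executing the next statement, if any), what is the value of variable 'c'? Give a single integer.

Step 1: declare f=35 at depth 0
Step 2: declare f=9 at depth 0
Step 3: declare c=(read f)=9 at depth 0
Step 4: enter scope (depth=1)
Step 5: declare b=37 at depth 1
Step 6: declare f=(read b)=37 at depth 1
Step 7: exit scope (depth=0)
Step 8: declare d=(read c)=9 at depth 0
Step 9: declare e=(read f)=9 at depth 0
Step 10: enter scope (depth=1)
Step 11: declare f=15 at depth 1
Step 12: declare e=45 at depth 1
Visible at query point: c=9 d=9 e=45 f=15

Answer: 9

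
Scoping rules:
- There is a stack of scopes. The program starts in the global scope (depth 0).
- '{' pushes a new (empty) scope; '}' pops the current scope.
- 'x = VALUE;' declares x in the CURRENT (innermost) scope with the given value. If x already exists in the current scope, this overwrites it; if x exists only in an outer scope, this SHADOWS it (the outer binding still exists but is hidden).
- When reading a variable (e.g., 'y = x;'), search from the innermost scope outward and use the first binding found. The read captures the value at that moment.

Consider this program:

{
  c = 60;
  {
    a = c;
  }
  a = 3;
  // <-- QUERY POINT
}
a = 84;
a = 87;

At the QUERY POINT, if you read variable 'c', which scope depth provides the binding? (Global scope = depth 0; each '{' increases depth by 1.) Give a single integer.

Step 1: enter scope (depth=1)
Step 2: declare c=60 at depth 1
Step 3: enter scope (depth=2)
Step 4: declare a=(read c)=60 at depth 2
Step 5: exit scope (depth=1)
Step 6: declare a=3 at depth 1
Visible at query point: a=3 c=60

Answer: 1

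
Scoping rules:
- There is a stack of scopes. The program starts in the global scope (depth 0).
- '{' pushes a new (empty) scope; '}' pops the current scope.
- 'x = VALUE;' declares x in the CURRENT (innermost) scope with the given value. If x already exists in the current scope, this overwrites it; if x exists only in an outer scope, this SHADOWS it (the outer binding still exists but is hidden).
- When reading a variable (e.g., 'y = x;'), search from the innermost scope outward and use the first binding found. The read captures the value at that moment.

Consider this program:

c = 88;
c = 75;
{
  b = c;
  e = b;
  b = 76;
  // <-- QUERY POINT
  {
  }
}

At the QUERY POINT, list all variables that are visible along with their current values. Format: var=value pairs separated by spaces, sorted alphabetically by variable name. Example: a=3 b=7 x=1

Step 1: declare c=88 at depth 0
Step 2: declare c=75 at depth 0
Step 3: enter scope (depth=1)
Step 4: declare b=(read c)=75 at depth 1
Step 5: declare e=(read b)=75 at depth 1
Step 6: declare b=76 at depth 1
Visible at query point: b=76 c=75 e=75

Answer: b=76 c=75 e=75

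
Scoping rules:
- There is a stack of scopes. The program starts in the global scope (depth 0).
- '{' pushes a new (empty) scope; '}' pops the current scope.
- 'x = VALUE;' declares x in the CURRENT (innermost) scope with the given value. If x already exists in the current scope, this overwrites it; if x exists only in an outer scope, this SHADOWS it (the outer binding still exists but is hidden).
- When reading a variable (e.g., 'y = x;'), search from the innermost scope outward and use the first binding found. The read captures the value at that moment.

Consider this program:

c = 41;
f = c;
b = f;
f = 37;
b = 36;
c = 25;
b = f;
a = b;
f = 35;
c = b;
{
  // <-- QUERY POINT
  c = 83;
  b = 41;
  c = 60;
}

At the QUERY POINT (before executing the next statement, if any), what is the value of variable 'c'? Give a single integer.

Step 1: declare c=41 at depth 0
Step 2: declare f=(read c)=41 at depth 0
Step 3: declare b=(read f)=41 at depth 0
Step 4: declare f=37 at depth 0
Step 5: declare b=36 at depth 0
Step 6: declare c=25 at depth 0
Step 7: declare b=(read f)=37 at depth 0
Step 8: declare a=(read b)=37 at depth 0
Step 9: declare f=35 at depth 0
Step 10: declare c=(read b)=37 at depth 0
Step 11: enter scope (depth=1)
Visible at query point: a=37 b=37 c=37 f=35

Answer: 37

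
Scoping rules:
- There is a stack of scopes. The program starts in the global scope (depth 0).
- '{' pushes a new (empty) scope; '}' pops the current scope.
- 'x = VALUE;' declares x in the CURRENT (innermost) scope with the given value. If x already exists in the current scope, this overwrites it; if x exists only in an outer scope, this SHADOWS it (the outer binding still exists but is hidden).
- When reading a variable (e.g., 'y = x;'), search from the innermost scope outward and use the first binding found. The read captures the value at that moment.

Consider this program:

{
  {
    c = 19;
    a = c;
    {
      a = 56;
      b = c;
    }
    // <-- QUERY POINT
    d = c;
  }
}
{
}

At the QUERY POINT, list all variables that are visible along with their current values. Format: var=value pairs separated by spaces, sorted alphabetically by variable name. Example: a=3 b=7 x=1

Answer: a=19 c=19

Derivation:
Step 1: enter scope (depth=1)
Step 2: enter scope (depth=2)
Step 3: declare c=19 at depth 2
Step 4: declare a=(read c)=19 at depth 2
Step 5: enter scope (depth=3)
Step 6: declare a=56 at depth 3
Step 7: declare b=(read c)=19 at depth 3
Step 8: exit scope (depth=2)
Visible at query point: a=19 c=19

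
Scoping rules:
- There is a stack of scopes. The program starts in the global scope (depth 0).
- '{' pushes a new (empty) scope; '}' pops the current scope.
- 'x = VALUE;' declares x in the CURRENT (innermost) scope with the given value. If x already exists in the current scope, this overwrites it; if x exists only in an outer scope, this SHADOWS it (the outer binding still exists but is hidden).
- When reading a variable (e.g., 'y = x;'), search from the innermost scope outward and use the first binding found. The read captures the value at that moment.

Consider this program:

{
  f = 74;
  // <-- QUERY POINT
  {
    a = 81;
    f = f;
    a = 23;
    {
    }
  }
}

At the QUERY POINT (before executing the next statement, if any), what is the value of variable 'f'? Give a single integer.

Step 1: enter scope (depth=1)
Step 2: declare f=74 at depth 1
Visible at query point: f=74

Answer: 74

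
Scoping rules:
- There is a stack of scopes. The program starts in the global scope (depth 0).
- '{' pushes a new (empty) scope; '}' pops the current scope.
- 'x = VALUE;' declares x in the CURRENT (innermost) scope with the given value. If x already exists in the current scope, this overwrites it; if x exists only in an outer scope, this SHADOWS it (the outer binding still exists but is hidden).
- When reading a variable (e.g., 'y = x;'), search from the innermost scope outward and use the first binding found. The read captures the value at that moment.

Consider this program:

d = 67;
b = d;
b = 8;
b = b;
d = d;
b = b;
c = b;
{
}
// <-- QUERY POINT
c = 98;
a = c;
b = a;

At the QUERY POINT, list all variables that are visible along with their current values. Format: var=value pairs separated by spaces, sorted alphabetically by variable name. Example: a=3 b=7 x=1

Answer: b=8 c=8 d=67

Derivation:
Step 1: declare d=67 at depth 0
Step 2: declare b=(read d)=67 at depth 0
Step 3: declare b=8 at depth 0
Step 4: declare b=(read b)=8 at depth 0
Step 5: declare d=(read d)=67 at depth 0
Step 6: declare b=(read b)=8 at depth 0
Step 7: declare c=(read b)=8 at depth 0
Step 8: enter scope (depth=1)
Step 9: exit scope (depth=0)
Visible at query point: b=8 c=8 d=67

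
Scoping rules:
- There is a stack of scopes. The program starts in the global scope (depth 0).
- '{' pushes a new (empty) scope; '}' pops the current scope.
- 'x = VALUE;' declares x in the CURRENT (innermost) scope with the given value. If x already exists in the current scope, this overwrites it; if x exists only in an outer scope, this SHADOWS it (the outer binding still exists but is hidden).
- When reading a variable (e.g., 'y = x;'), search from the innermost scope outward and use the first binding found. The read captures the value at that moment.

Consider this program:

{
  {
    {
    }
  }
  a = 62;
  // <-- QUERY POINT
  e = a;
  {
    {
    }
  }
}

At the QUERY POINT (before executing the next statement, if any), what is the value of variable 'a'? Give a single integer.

Answer: 62

Derivation:
Step 1: enter scope (depth=1)
Step 2: enter scope (depth=2)
Step 3: enter scope (depth=3)
Step 4: exit scope (depth=2)
Step 5: exit scope (depth=1)
Step 6: declare a=62 at depth 1
Visible at query point: a=62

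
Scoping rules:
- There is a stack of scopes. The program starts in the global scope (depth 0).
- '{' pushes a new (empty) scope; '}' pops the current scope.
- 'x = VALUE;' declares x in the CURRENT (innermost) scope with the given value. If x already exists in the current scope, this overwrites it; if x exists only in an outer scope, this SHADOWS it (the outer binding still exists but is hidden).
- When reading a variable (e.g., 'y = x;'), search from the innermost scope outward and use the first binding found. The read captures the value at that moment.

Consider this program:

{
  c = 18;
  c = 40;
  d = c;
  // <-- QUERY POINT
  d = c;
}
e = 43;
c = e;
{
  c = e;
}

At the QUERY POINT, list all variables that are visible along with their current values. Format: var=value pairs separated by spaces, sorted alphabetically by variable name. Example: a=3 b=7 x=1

Step 1: enter scope (depth=1)
Step 2: declare c=18 at depth 1
Step 3: declare c=40 at depth 1
Step 4: declare d=(read c)=40 at depth 1
Visible at query point: c=40 d=40

Answer: c=40 d=40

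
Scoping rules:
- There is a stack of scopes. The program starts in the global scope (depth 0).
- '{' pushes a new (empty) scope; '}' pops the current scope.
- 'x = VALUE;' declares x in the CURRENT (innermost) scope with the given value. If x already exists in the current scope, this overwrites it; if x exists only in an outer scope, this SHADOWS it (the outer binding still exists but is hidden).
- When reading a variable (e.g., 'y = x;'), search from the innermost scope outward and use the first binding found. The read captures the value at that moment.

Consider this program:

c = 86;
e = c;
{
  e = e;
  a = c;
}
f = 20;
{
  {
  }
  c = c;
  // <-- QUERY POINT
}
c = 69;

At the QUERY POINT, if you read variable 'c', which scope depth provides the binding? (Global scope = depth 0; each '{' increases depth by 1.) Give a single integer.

Step 1: declare c=86 at depth 0
Step 2: declare e=(read c)=86 at depth 0
Step 3: enter scope (depth=1)
Step 4: declare e=(read e)=86 at depth 1
Step 5: declare a=(read c)=86 at depth 1
Step 6: exit scope (depth=0)
Step 7: declare f=20 at depth 0
Step 8: enter scope (depth=1)
Step 9: enter scope (depth=2)
Step 10: exit scope (depth=1)
Step 11: declare c=(read c)=86 at depth 1
Visible at query point: c=86 e=86 f=20

Answer: 1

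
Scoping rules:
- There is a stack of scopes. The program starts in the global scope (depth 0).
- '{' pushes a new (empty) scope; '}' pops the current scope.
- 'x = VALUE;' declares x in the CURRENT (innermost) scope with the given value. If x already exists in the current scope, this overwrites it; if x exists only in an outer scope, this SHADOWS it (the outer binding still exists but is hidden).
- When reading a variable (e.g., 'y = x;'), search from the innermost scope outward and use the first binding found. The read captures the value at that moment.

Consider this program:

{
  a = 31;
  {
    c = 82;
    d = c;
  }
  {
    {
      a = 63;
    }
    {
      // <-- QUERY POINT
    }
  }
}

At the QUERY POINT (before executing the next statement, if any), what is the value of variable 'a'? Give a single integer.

Step 1: enter scope (depth=1)
Step 2: declare a=31 at depth 1
Step 3: enter scope (depth=2)
Step 4: declare c=82 at depth 2
Step 5: declare d=(read c)=82 at depth 2
Step 6: exit scope (depth=1)
Step 7: enter scope (depth=2)
Step 8: enter scope (depth=3)
Step 9: declare a=63 at depth 3
Step 10: exit scope (depth=2)
Step 11: enter scope (depth=3)
Visible at query point: a=31

Answer: 31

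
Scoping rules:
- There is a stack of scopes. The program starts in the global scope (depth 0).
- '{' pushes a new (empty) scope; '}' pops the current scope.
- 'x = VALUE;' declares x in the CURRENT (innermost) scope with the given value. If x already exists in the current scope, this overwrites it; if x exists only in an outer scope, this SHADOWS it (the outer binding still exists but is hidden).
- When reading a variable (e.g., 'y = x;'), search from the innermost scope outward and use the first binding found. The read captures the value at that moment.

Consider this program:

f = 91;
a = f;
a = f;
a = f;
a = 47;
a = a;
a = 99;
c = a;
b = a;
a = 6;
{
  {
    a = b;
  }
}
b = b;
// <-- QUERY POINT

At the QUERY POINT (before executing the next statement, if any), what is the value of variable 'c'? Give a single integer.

Step 1: declare f=91 at depth 0
Step 2: declare a=(read f)=91 at depth 0
Step 3: declare a=(read f)=91 at depth 0
Step 4: declare a=(read f)=91 at depth 0
Step 5: declare a=47 at depth 0
Step 6: declare a=(read a)=47 at depth 0
Step 7: declare a=99 at depth 0
Step 8: declare c=(read a)=99 at depth 0
Step 9: declare b=(read a)=99 at depth 0
Step 10: declare a=6 at depth 0
Step 11: enter scope (depth=1)
Step 12: enter scope (depth=2)
Step 13: declare a=(read b)=99 at depth 2
Step 14: exit scope (depth=1)
Step 15: exit scope (depth=0)
Step 16: declare b=(read b)=99 at depth 0
Visible at query point: a=6 b=99 c=99 f=91

Answer: 99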